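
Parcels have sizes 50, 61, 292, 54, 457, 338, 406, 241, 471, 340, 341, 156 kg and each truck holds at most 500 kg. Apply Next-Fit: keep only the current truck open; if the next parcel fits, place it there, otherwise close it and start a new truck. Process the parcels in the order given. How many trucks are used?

truck 1: place 50 kg, 450 kg left
truck 1: place 61 kg, 389 kg left
truck 1: place 292 kg, 97 kg left
truck 1: place 54 kg, 43 kg left
truck 2: place 457 kg, 43 kg left
truck 3: place 338 kg, 162 kg left
truck 4: place 406 kg, 94 kg left
truck 5: place 241 kg, 259 kg left
truck 6: place 471 kg, 29 kg left
truck 7: place 340 kg, 160 kg left
truck 8: place 341 kg, 159 kg left
truck 8: place 156 kg, 3 kg left
Final trucks: [50,61,292,54] [457] [338] [406] [241] [471] [340] [341,156].

8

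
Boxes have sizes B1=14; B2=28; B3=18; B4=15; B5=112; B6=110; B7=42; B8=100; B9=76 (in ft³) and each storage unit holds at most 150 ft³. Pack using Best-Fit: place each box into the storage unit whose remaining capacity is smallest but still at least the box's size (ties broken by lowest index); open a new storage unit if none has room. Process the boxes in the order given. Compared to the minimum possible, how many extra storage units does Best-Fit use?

Best-Fit: [14,28,18,15,42] [112] [110] [100] [76] → 5 storage units.
Total size 515 ft³; any packing needs at least ⌈515/150⌉ = 4 storage units.
An optimal packing achieves that bound: [112,28] [110,18,15] [100,42] [76,14] → 4 storage units.
Excess: 5 − 4 = 1.

1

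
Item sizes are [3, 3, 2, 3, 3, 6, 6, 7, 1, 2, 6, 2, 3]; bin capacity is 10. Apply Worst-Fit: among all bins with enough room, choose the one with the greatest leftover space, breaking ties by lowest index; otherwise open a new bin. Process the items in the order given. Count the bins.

6

Put 3 in bin 1; 7 remain.
Put 3 in bin 1; 4 remain.
Put 2 in bin 1; 2 remain.
Put 3 in bin 2; 7 remain.
Put 3 in bin 2; 4 remain.
Put 6 in bin 3; 4 remain.
Put 6 in bin 4; 4 remain.
Put 7 in bin 5; 3 remain.
Put 1 in bin 2; 3 remain.
Put 2 in bin 3; 2 remain.
Put 6 in bin 6; 4 remain.
Put 2 in bin 4; 2 remain.
Put 3 in bin 6; 1 remain.
Final bins: [3,3,2] [3,3,1] [6,2] [6,2] [7] [6,3].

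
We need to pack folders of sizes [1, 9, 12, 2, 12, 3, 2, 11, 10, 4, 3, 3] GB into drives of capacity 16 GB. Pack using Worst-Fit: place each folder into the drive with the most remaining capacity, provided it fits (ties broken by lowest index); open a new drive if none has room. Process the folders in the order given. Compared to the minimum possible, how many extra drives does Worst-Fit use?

0

Worst-Fit: [1,9,2,3] [12,2] [12,3] [11,3] [10,4] → 5 drives.
Total size 72 GB; any packing needs at least ⌈72/16⌉ = 5 drives.
So 5 is already optimal.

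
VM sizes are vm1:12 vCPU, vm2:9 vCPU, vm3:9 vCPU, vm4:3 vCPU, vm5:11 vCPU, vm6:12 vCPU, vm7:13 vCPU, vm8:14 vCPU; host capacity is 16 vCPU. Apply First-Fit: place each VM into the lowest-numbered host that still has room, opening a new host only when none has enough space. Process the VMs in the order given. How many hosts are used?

7

Put vm1 (12 vCPU) in host 1; 4 vCPU remain.
Put vm2 (9 vCPU) in host 2; 7 vCPU remain.
Put vm3 (9 vCPU) in host 3; 7 vCPU remain.
Put vm4 (3 vCPU) in host 1; 1 vCPU remain.
Put vm5 (11 vCPU) in host 4; 5 vCPU remain.
Put vm6 (12 vCPU) in host 5; 4 vCPU remain.
Put vm7 (13 vCPU) in host 6; 3 vCPU remain.
Put vm8 (14 vCPU) in host 7; 2 vCPU remain.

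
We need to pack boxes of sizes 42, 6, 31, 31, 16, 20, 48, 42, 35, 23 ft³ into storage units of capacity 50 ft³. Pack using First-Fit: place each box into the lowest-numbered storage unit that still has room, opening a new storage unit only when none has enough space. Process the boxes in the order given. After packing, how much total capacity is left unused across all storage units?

56

storage unit 1: place 42 ft³, 8 ft³ left
storage unit 1: place 6 ft³, 2 ft³ left
storage unit 2: place 31 ft³, 19 ft³ left
storage unit 3: place 31 ft³, 19 ft³ left
storage unit 2: place 16 ft³, 3 ft³ left
storage unit 4: place 20 ft³, 30 ft³ left
storage unit 5: place 48 ft³, 2 ft³ left
storage unit 6: place 42 ft³, 8 ft³ left
storage unit 7: place 35 ft³, 15 ft³ left
storage unit 4: place 23 ft³, 7 ft³ left
7 storage units × 50 ft³ = 350 ft³; used 294 ft³; unused 56 ft³.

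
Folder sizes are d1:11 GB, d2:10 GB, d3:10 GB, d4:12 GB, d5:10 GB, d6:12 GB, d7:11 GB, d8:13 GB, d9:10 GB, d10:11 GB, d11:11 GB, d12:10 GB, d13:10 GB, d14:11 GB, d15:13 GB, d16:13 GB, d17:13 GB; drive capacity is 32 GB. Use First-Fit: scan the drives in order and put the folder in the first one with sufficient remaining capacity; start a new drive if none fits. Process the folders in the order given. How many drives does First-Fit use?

7

Put d1 (11 GB) in drive 1; 21 GB remain.
Put d2 (10 GB) in drive 1; 11 GB remain.
Put d3 (10 GB) in drive 1; 1 GB remain.
Put d4 (12 GB) in drive 2; 20 GB remain.
Put d5 (10 GB) in drive 2; 10 GB remain.
Put d6 (12 GB) in drive 3; 20 GB remain.
Put d7 (11 GB) in drive 3; 9 GB remain.
Put d8 (13 GB) in drive 4; 19 GB remain.
Put d9 (10 GB) in drive 2; 0 GB remain.
Put d10 (11 GB) in drive 4; 8 GB remain.
Put d11 (11 GB) in drive 5; 21 GB remain.
Put d12 (10 GB) in drive 5; 11 GB remain.
Put d13 (10 GB) in drive 5; 1 GB remain.
Put d14 (11 GB) in drive 6; 21 GB remain.
Put d15 (13 GB) in drive 6; 8 GB remain.
Put d16 (13 GB) in drive 7; 19 GB remain.
Put d17 (13 GB) in drive 7; 6 GB remain.
Final drives: [11,10,10] [12,10,10] [12,11] [13,11] [11,10,10] [11,13] [13,13].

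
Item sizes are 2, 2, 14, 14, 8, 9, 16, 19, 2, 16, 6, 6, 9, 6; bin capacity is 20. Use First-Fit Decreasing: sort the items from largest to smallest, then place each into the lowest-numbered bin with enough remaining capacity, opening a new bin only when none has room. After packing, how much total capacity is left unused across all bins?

Sorted descending: 19, 16, 16, 14, 14, 9, 9, 8, 6, 6, 6, 2, 2, 2.
19 → bin 1 (remaining 1)
16 → bin 2 (remaining 4)
16 → bin 3 (remaining 4)
14 → bin 4 (remaining 6)
14 → bin 5 (remaining 6)
9 → bin 6 (remaining 11)
9 → bin 6 (remaining 2)
8 → bin 7 (remaining 12)
6 → bin 4 (remaining 0)
6 → bin 5 (remaining 0)
6 → bin 7 (remaining 6)
2 → bin 2 (remaining 2)
2 → bin 2 (remaining 0)
2 → bin 3 (remaining 2)
7 bins × 20 = 140; used 129; unused 11.

11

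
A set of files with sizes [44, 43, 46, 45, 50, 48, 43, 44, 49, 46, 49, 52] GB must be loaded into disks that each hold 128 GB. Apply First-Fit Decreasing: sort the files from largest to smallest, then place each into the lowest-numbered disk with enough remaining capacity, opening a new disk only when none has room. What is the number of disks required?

6

Sorted descending: 52, 50, 49, 49, 48, 46, 46, 45, 44, 44, 43, 43.
52 GB → disk 1 (remaining 76 GB)
50 GB → disk 1 (remaining 26 GB)
49 GB → disk 2 (remaining 79 GB)
49 GB → disk 2 (remaining 30 GB)
48 GB → disk 3 (remaining 80 GB)
46 GB → disk 3 (remaining 34 GB)
46 GB → disk 4 (remaining 82 GB)
45 GB → disk 4 (remaining 37 GB)
44 GB → disk 5 (remaining 84 GB)
44 GB → disk 5 (remaining 40 GB)
43 GB → disk 6 (remaining 85 GB)
43 GB → disk 6 (remaining 42 GB)
Final disks: [52,50] [49,49] [48,46] [46,45] [44,44] [43,43].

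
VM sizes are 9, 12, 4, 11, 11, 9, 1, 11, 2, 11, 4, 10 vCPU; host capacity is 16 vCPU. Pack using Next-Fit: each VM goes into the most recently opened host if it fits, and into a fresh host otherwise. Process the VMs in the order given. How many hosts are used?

9 vCPU → host 1 (remaining 7 vCPU)
12 vCPU → host 2 (remaining 4 vCPU)
4 vCPU → host 2 (remaining 0 vCPU)
11 vCPU → host 3 (remaining 5 vCPU)
11 vCPU → host 4 (remaining 5 vCPU)
9 vCPU → host 5 (remaining 7 vCPU)
1 vCPU → host 5 (remaining 6 vCPU)
11 vCPU → host 6 (remaining 5 vCPU)
2 vCPU → host 6 (remaining 3 vCPU)
11 vCPU → host 7 (remaining 5 vCPU)
4 vCPU → host 7 (remaining 1 vCPU)
10 vCPU → host 8 (remaining 6 vCPU)
Final hosts: [9] [12,4] [11] [11] [9,1] [11,2] [11,4] [10].

8 hosts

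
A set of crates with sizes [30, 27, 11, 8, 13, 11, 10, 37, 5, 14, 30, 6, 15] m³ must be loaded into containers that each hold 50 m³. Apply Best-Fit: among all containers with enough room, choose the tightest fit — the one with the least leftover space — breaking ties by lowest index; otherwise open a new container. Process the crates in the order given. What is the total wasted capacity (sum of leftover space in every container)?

container 1: place 30 m³, 20 m³ left
container 2: place 27 m³, 23 m³ left
container 1: place 11 m³, 9 m³ left
container 1: place 8 m³, 1 m³ left
container 2: place 13 m³, 10 m³ left
container 3: place 11 m³, 39 m³ left
container 2: place 10 m³, 0 m³ left
container 3: place 37 m³, 2 m³ left
container 4: place 5 m³, 45 m³ left
container 4: place 14 m³, 31 m³ left
container 4: place 30 m³, 1 m³ left
container 5: place 6 m³, 44 m³ left
container 5: place 15 m³, 29 m³ left
5 containers × 50 m³ = 250 m³; used 217 m³; unused 33 m³.

33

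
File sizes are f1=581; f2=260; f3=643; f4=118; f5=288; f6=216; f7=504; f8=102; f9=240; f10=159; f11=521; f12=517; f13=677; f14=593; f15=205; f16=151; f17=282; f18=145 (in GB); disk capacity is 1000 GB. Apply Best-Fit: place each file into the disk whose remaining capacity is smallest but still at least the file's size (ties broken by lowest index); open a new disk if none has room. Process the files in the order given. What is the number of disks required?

7

f1 (581 GB) → disk 1 (remaining 419 GB)
f2 (260 GB) → disk 1 (remaining 159 GB)
f3 (643 GB) → disk 2 (remaining 357 GB)
f4 (118 GB) → disk 1 (remaining 41 GB)
f5 (288 GB) → disk 2 (remaining 69 GB)
f6 (216 GB) → disk 3 (remaining 784 GB)
f7 (504 GB) → disk 3 (remaining 280 GB)
f8 (102 GB) → disk 3 (remaining 178 GB)
f9 (240 GB) → disk 4 (remaining 760 GB)
f10 (159 GB) → disk 3 (remaining 19 GB)
f11 (521 GB) → disk 4 (remaining 239 GB)
f12 (517 GB) → disk 5 (remaining 483 GB)
f13 (677 GB) → disk 6 (remaining 323 GB)
f14 (593 GB) → disk 7 (remaining 407 GB)
f15 (205 GB) → disk 4 (remaining 34 GB)
f16 (151 GB) → disk 6 (remaining 172 GB)
f17 (282 GB) → disk 7 (remaining 125 GB)
f18 (145 GB) → disk 6 (remaining 27 GB)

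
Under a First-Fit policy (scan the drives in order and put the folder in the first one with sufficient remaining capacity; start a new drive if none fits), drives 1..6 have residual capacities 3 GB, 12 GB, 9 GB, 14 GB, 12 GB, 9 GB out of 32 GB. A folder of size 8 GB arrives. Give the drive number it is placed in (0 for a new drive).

2

Drives with room: drive 2 (12 GB), drive 3 (9 GB), drive 4 (14 GB), drive 5 (12 GB), drive 6 (9 GB).
The first with room is drive 2.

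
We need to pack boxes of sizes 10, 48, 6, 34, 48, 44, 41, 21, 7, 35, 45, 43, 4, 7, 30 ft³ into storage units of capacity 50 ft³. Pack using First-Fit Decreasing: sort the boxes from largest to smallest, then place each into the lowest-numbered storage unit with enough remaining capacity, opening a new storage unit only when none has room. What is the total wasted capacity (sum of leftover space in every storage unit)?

77

Sorted descending: 48, 48, 45, 44, 43, 41, 35, 34, 30, 21, 10, 7, 7, 6, 4.
Put 48 ft³ in storage unit 1; 2 ft³ remain.
Put 48 ft³ in storage unit 2; 2 ft³ remain.
Put 45 ft³ in storage unit 3; 5 ft³ remain.
Put 44 ft³ in storage unit 4; 6 ft³ remain.
Put 43 ft³ in storage unit 5; 7 ft³ remain.
Put 41 ft³ in storage unit 6; 9 ft³ remain.
Put 35 ft³ in storage unit 7; 15 ft³ remain.
Put 34 ft³ in storage unit 8; 16 ft³ remain.
Put 30 ft³ in storage unit 9; 20 ft³ remain.
Put 21 ft³ in storage unit 10; 29 ft³ remain.
Put 10 ft³ in storage unit 7; 5 ft³ remain.
Put 7 ft³ in storage unit 5; 0 ft³ remain.
Put 7 ft³ in storage unit 6; 2 ft³ remain.
Put 6 ft³ in storage unit 4; 0 ft³ remain.
Put 4 ft³ in storage unit 3; 1 ft³ remain.
10 storage units × 50 ft³ = 500 ft³; used 423 ft³; unused 77 ft³.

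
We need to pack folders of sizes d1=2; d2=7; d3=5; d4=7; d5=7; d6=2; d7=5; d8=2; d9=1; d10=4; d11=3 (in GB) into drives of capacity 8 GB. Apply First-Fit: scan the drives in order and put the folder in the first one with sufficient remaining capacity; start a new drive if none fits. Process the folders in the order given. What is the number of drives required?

7 drives

Put d1 (2 GB) in drive 1; 6 GB remain.
Put d2 (7 GB) in drive 2; 1 GB remain.
Put d3 (5 GB) in drive 1; 1 GB remain.
Put d4 (7 GB) in drive 3; 1 GB remain.
Put d5 (7 GB) in drive 4; 1 GB remain.
Put d6 (2 GB) in drive 5; 6 GB remain.
Put d7 (5 GB) in drive 5; 1 GB remain.
Put d8 (2 GB) in drive 6; 6 GB remain.
Put d9 (1 GB) in drive 1; 0 GB remain.
Put d10 (4 GB) in drive 6; 2 GB remain.
Put d11 (3 GB) in drive 7; 5 GB remain.
Final drives: [2,5,1] [7] [7] [7] [2,5] [2,4] [3].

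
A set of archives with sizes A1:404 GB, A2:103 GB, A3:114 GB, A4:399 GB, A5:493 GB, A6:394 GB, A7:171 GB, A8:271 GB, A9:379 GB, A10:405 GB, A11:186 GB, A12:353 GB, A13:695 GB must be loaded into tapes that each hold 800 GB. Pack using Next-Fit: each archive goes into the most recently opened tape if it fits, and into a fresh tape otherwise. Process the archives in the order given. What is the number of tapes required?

Put A1 (404 GB) in tape 1; 396 GB remain.
Put A2 (103 GB) in tape 1; 293 GB remain.
Put A3 (114 GB) in tape 1; 179 GB remain.
Put A4 (399 GB) in tape 2; 401 GB remain.
Put A5 (493 GB) in tape 3; 307 GB remain.
Put A6 (394 GB) in tape 4; 406 GB remain.
Put A7 (171 GB) in tape 4; 235 GB remain.
Put A8 (271 GB) in tape 5; 529 GB remain.
Put A9 (379 GB) in tape 5; 150 GB remain.
Put A10 (405 GB) in tape 6; 395 GB remain.
Put A11 (186 GB) in tape 6; 209 GB remain.
Put A12 (353 GB) in tape 7; 447 GB remain.
Put A13 (695 GB) in tape 8; 105 GB remain.
Final tapes: [404,103,114] [399] [493] [394,171] [271,379] [405,186] [353] [695].

8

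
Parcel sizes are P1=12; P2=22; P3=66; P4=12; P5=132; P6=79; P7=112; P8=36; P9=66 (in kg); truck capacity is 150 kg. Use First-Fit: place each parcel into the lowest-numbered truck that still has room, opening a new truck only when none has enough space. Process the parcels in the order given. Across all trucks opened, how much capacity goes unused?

P1 (12 kg) → truck 1 (remaining 138 kg)
P2 (22 kg) → truck 1 (remaining 116 kg)
P3 (66 kg) → truck 1 (remaining 50 kg)
P4 (12 kg) → truck 1 (remaining 38 kg)
P5 (132 kg) → truck 2 (remaining 18 kg)
P6 (79 kg) → truck 3 (remaining 71 kg)
P7 (112 kg) → truck 4 (remaining 38 kg)
P8 (36 kg) → truck 1 (remaining 2 kg)
P9 (66 kg) → truck 3 (remaining 5 kg)
4 trucks × 150 kg = 600 kg; used 537 kg; unused 63 kg.

63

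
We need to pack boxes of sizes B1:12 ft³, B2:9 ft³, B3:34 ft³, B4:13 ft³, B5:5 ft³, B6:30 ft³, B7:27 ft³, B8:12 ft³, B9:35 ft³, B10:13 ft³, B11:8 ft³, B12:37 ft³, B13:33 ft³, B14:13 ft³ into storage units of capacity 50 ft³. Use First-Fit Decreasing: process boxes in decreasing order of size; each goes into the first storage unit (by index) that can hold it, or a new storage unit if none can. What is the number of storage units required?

Sorted descending: 37, 35, 34, 33, 30, 27, 13, 13, 13, 12, 12, 9, 8, 5.
37 ft³ → storage unit 1 (remaining 13 ft³)
35 ft³ → storage unit 2 (remaining 15 ft³)
34 ft³ → storage unit 3 (remaining 16 ft³)
33 ft³ → storage unit 4 (remaining 17 ft³)
30 ft³ → storage unit 5 (remaining 20 ft³)
27 ft³ → storage unit 6 (remaining 23 ft³)
13 ft³ → storage unit 1 (remaining 0 ft³)
13 ft³ → storage unit 2 (remaining 2 ft³)
13 ft³ → storage unit 3 (remaining 3 ft³)
12 ft³ → storage unit 4 (remaining 5 ft³)
12 ft³ → storage unit 5 (remaining 8 ft³)
9 ft³ → storage unit 6 (remaining 14 ft³)
8 ft³ → storage unit 5 (remaining 0 ft³)
5 ft³ → storage unit 4 (remaining 0 ft³)
Final storage units: [37,13] [35,13] [34,13] [33,12,5] [30,12,8] [27,9].

6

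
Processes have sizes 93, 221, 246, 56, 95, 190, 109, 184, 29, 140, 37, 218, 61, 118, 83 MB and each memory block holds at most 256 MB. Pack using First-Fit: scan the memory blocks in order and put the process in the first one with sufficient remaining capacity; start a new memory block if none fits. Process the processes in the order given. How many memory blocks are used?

8 memory blocks

memory block 1: place 93 MB, 163 MB left
memory block 2: place 221 MB, 35 MB left
memory block 3: place 246 MB, 10 MB left
memory block 1: place 56 MB, 107 MB left
memory block 1: place 95 MB, 12 MB left
memory block 4: place 190 MB, 66 MB left
memory block 5: place 109 MB, 147 MB left
memory block 6: place 184 MB, 72 MB left
memory block 2: place 29 MB, 6 MB left
memory block 5: place 140 MB, 7 MB left
memory block 4: place 37 MB, 29 MB left
memory block 7: place 218 MB, 38 MB left
memory block 6: place 61 MB, 11 MB left
memory block 8: place 118 MB, 138 MB left
memory block 8: place 83 MB, 55 MB left
Final memory blocks: [93,56,95] [221,29] [246] [190,37] [109,140] [184,61] [218] [118,83].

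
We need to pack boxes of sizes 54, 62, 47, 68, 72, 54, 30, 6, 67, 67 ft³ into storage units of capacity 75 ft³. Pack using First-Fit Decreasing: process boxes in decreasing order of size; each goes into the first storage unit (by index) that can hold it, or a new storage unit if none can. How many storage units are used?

9 storage units

Sorted descending: 72, 68, 67, 67, 62, 54, 54, 47, 30, 6.
Put 72 ft³ in storage unit 1; 3 ft³ remain.
Put 68 ft³ in storage unit 2; 7 ft³ remain.
Put 67 ft³ in storage unit 3; 8 ft³ remain.
Put 67 ft³ in storage unit 4; 8 ft³ remain.
Put 62 ft³ in storage unit 5; 13 ft³ remain.
Put 54 ft³ in storage unit 6; 21 ft³ remain.
Put 54 ft³ in storage unit 7; 21 ft³ remain.
Put 47 ft³ in storage unit 8; 28 ft³ remain.
Put 30 ft³ in storage unit 9; 45 ft³ remain.
Put 6 ft³ in storage unit 2; 1 ft³ remain.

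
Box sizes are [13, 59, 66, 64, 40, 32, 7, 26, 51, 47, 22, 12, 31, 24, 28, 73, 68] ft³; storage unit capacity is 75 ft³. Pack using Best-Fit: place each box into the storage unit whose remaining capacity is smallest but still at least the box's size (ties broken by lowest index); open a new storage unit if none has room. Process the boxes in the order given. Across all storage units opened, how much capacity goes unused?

storage unit 1: place 13 ft³, 62 ft³ left
storage unit 1: place 59 ft³, 3 ft³ left
storage unit 2: place 66 ft³, 9 ft³ left
storage unit 3: place 64 ft³, 11 ft³ left
storage unit 4: place 40 ft³, 35 ft³ left
storage unit 4: place 32 ft³, 3 ft³ left
storage unit 2: place 7 ft³, 2 ft³ left
storage unit 5: place 26 ft³, 49 ft³ left
storage unit 6: place 51 ft³, 24 ft³ left
storage unit 5: place 47 ft³, 2 ft³ left
storage unit 6: place 22 ft³, 2 ft³ left
storage unit 7: place 12 ft³, 63 ft³ left
storage unit 7: place 31 ft³, 32 ft³ left
storage unit 7: place 24 ft³, 8 ft³ left
storage unit 8: place 28 ft³, 47 ft³ left
storage unit 9: place 73 ft³, 2 ft³ left
storage unit 10: place 68 ft³, 7 ft³ left
10 storage units × 75 ft³ = 750 ft³; used 663 ft³; unused 87 ft³.

87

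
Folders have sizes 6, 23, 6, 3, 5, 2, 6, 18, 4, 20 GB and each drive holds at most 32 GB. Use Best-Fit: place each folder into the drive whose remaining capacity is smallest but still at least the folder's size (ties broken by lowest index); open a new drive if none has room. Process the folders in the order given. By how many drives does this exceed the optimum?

Best-Fit: [6,23,3] [6,5,2,6,4] [18] [20] → 4 drives.
Total size 93 GB; any packing needs at least ⌈93/32⌉ = 3 drives.
An optimal packing achieves that bound: [23,6,3] [20,6,6] [18,5,4,2] → 3 drives.
Excess: 4 − 3 = 1.

1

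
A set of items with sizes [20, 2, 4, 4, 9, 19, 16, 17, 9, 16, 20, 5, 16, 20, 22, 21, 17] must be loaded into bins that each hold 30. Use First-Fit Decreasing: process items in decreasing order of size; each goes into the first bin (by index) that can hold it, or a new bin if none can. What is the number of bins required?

11

Sorted descending: 22, 21, 20, 20, 20, 19, 17, 17, 16, 16, 16, 9, 9, 5, 4, 4, 2.
Put 22 in bin 1; 8 remain.
Put 21 in bin 2; 9 remain.
Put 20 in bin 3; 10 remain.
Put 20 in bin 4; 10 remain.
Put 20 in bin 5; 10 remain.
Put 19 in bin 6; 11 remain.
Put 17 in bin 7; 13 remain.
Put 17 in bin 8; 13 remain.
Put 16 in bin 9; 14 remain.
Put 16 in bin 10; 14 remain.
Put 16 in bin 11; 14 remain.
Put 9 in bin 2; 0 remain.
Put 9 in bin 3; 1 remain.
Put 5 in bin 1; 3 remain.
Put 4 in bin 4; 6 remain.
Put 4 in bin 4; 2 remain.
Put 2 in bin 1; 1 remain.
Final bins: [22,5,2] [21,9] [20,9] [20,4,4] [20] [19] [17] [17] [16] [16] [16].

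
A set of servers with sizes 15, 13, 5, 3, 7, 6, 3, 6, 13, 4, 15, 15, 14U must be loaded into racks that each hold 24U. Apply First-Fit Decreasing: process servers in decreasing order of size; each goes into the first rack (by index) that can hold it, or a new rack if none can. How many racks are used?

6

Sorted descending: 15, 15, 15, 14, 13, 13, 7, 6, 6, 5, 4, 3, 3.
15U → rack 1 (remaining 9U)
15U → rack 2 (remaining 9U)
15U → rack 3 (remaining 9U)
14U → rack 4 (remaining 10U)
13U → rack 5 (remaining 11U)
13U → rack 6 (remaining 11U)
7U → rack 1 (remaining 2U)
6U → rack 2 (remaining 3U)
6U → rack 3 (remaining 3U)
5U → rack 4 (remaining 5U)
4U → rack 4 (remaining 1U)
3U → rack 2 (remaining 0U)
3U → rack 3 (remaining 0U)
Final racks: [15,7] [15,6,3] [15,6,3] [14,5,4] [13] [13].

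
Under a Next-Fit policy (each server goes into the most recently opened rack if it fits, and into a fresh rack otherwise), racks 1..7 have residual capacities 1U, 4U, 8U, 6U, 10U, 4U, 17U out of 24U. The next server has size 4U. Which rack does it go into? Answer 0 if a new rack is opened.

7

Next-Fit only looks at rack 7, which has 17U free.
4U fits there.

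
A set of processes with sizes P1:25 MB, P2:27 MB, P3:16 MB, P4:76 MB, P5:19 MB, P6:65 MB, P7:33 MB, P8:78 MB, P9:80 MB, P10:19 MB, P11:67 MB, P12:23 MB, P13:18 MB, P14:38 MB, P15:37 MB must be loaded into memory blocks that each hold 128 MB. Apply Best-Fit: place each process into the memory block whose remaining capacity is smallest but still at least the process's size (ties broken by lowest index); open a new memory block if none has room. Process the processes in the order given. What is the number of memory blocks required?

memory block 1: place P1 (25 MB), 103 MB left
memory block 1: place P2 (27 MB), 76 MB left
memory block 1: place P3 (16 MB), 60 MB left
memory block 2: place P4 (76 MB), 52 MB left
memory block 2: place P5 (19 MB), 33 MB left
memory block 3: place P6 (65 MB), 63 MB left
memory block 2: place P7 (33 MB), 0 MB left
memory block 4: place P8 (78 MB), 50 MB left
memory block 5: place P9 (80 MB), 48 MB left
memory block 5: place P10 (19 MB), 29 MB left
memory block 6: place P11 (67 MB), 61 MB left
memory block 5: place P12 (23 MB), 6 MB left
memory block 4: place P13 (18 MB), 32 MB left
memory block 1: place P14 (38 MB), 22 MB left
memory block 6: place P15 (37 MB), 24 MB left

6 memory blocks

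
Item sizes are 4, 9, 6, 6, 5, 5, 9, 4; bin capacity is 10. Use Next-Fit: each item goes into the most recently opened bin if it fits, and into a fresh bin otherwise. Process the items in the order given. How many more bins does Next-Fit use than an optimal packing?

2

Next-Fit: [4] [9] [6] [6] [5,5] [9] [4] → 7 bins.
Total size 48; any packing needs at least ⌈48/10⌉ = 5 bins.
An optimal packing achieves that bound: [9] [9] [6,4] [6,4] [5,5] → 5 bins.
Excess: 7 − 5 = 2.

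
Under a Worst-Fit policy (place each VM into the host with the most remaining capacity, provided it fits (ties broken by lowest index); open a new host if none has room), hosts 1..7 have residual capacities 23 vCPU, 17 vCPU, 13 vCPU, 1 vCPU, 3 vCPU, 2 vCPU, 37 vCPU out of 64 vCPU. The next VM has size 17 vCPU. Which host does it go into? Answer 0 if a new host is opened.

Hosts with room: host 1 (23 vCPU), host 2 (17 vCPU), host 7 (37 vCPU).
Most room is host 7 with 37 vCPU free.

7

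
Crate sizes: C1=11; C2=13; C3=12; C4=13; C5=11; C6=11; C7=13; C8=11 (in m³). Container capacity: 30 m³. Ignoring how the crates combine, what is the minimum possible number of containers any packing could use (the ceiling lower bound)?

Total size = 11 + 13 + 12 + 13 + 11 + 11 + 13 + 11 = 95 m³.
⌈95 / 30⌉ = 4.

4 containers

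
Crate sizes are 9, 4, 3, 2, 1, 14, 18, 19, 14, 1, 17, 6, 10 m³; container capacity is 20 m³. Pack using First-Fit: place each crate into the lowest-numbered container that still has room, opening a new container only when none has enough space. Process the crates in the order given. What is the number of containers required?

7 containers

Put 9 m³ in container 1; 11 m³ remain.
Put 4 m³ in container 1; 7 m³ remain.
Put 3 m³ in container 1; 4 m³ remain.
Put 2 m³ in container 1; 2 m³ remain.
Put 1 m³ in container 1; 1 m³ remain.
Put 14 m³ in container 2; 6 m³ remain.
Put 18 m³ in container 3; 2 m³ remain.
Put 19 m³ in container 4; 1 m³ remain.
Put 14 m³ in container 5; 6 m³ remain.
Put 1 m³ in container 1; 0 m³ remain.
Put 17 m³ in container 6; 3 m³ remain.
Put 6 m³ in container 2; 0 m³ remain.
Put 10 m³ in container 7; 10 m³ remain.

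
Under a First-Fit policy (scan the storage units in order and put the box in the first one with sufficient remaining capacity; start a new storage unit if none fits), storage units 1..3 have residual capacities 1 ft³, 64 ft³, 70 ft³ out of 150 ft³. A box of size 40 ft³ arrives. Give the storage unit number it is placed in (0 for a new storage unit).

Storage units with room: storage unit 2 (64 ft³), storage unit 3 (70 ft³).
The first with room is storage unit 2.

2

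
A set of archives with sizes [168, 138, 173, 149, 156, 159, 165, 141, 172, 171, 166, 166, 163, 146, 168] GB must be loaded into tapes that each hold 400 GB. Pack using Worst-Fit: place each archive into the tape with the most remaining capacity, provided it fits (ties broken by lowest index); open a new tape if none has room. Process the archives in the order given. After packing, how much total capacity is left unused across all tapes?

799

Put 168 GB in tape 1; 232 GB remain.
Put 138 GB in tape 1; 94 GB remain.
Put 173 GB in tape 2; 227 GB remain.
Put 149 GB in tape 2; 78 GB remain.
Put 156 GB in tape 3; 244 GB remain.
Put 159 GB in tape 3; 85 GB remain.
Put 165 GB in tape 4; 235 GB remain.
Put 141 GB in tape 4; 94 GB remain.
Put 172 GB in tape 5; 228 GB remain.
Put 171 GB in tape 5; 57 GB remain.
Put 166 GB in tape 6; 234 GB remain.
Put 166 GB in tape 6; 68 GB remain.
Put 163 GB in tape 7; 237 GB remain.
Put 146 GB in tape 7; 91 GB remain.
Put 168 GB in tape 8; 232 GB remain.
8 tapes × 400 GB = 3200 GB; used 2401 GB; unused 799 GB.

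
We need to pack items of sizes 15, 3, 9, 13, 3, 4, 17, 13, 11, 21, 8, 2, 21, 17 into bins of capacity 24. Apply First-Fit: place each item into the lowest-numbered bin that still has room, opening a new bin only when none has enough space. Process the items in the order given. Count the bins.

bin 1: place 15, 9 left
bin 1: place 3, 6 left
bin 2: place 9, 15 left
bin 2: place 13, 2 left
bin 1: place 3, 3 left
bin 3: place 4, 20 left
bin 3: place 17, 3 left
bin 4: place 13, 11 left
bin 4: place 11, 0 left
bin 5: place 21, 3 left
bin 6: place 8, 16 left
bin 1: place 2, 1 left
bin 7: place 21, 3 left
bin 8: place 17, 7 left
Final bins: [15,3,3,2] [9,13] [4,17] [13,11] [21] [8] [21] [17].

8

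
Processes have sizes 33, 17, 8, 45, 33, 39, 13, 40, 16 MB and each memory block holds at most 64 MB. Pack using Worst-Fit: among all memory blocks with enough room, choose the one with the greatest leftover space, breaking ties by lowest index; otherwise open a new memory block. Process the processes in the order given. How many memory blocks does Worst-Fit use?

memory block 1: place 33 MB, 31 MB left
memory block 1: place 17 MB, 14 MB left
memory block 1: place 8 MB, 6 MB left
memory block 2: place 45 MB, 19 MB left
memory block 3: place 33 MB, 31 MB left
memory block 4: place 39 MB, 25 MB left
memory block 3: place 13 MB, 18 MB left
memory block 5: place 40 MB, 24 MB left
memory block 4: place 16 MB, 9 MB left
Final memory blocks: [33,17,8] [45] [33,13] [39,16] [40].

5 memory blocks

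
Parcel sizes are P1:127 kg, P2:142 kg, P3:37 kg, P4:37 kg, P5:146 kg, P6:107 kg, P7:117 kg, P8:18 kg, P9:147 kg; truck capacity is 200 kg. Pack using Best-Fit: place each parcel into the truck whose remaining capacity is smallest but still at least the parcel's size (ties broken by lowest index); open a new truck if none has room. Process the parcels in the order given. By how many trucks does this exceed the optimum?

0

Best-Fit: [127,37] [142,37,18] [146] [107] [117] [147] → 6 trucks.
6 parcels exceed 100 kg (half the capacity), and no two of those can share a truck, so at least 6 trucks are needed.
So 6 is already optimal.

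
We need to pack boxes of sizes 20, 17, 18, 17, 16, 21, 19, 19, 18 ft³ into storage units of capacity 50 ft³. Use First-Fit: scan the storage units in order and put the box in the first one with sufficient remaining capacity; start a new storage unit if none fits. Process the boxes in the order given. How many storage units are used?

5 storage units

20 ft³ → storage unit 1 (remaining 30 ft³)
17 ft³ → storage unit 1 (remaining 13 ft³)
18 ft³ → storage unit 2 (remaining 32 ft³)
17 ft³ → storage unit 2 (remaining 15 ft³)
16 ft³ → storage unit 3 (remaining 34 ft³)
21 ft³ → storage unit 3 (remaining 13 ft³)
19 ft³ → storage unit 4 (remaining 31 ft³)
19 ft³ → storage unit 4 (remaining 12 ft³)
18 ft³ → storage unit 5 (remaining 32 ft³)
Final storage units: [20,17] [18,17] [16,21] [19,19] [18].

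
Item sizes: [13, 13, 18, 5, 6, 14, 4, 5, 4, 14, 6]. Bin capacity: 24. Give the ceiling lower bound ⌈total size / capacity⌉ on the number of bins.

Total size = 13 + 13 + 18 + 5 + 6 + 14 + 4 + 5 + 4 + 14 + 6 = 102.
⌈102 / 24⌉ = 5.

5 bins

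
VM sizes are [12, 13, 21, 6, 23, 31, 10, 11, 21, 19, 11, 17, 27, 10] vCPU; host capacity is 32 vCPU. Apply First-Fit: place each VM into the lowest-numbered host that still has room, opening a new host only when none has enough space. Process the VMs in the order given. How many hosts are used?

8

Put 12 vCPU in host 1; 20 vCPU remain.
Put 13 vCPU in host 1; 7 vCPU remain.
Put 21 vCPU in host 2; 11 vCPU remain.
Put 6 vCPU in host 1; 1 vCPU remain.
Put 23 vCPU in host 3; 9 vCPU remain.
Put 31 vCPU in host 4; 1 vCPU remain.
Put 10 vCPU in host 2; 1 vCPU remain.
Put 11 vCPU in host 5; 21 vCPU remain.
Put 21 vCPU in host 5; 0 vCPU remain.
Put 19 vCPU in host 6; 13 vCPU remain.
Put 11 vCPU in host 6; 2 vCPU remain.
Put 17 vCPU in host 7; 15 vCPU remain.
Put 27 vCPU in host 8; 5 vCPU remain.
Put 10 vCPU in host 7; 5 vCPU remain.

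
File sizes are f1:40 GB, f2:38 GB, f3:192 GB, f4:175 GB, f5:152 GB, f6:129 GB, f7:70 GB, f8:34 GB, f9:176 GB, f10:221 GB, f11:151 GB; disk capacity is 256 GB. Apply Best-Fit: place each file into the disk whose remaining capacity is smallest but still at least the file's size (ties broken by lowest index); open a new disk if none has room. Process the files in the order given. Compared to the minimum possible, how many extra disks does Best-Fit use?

0

Best-Fit: [40,38,175] [192] [152,70,34] [129] [176] [221] [151] → 7 disks.
7 files exceed 128 GB (half the capacity), and no two of those can share a disk, so at least 7 disks are needed.
So 7 is already optimal.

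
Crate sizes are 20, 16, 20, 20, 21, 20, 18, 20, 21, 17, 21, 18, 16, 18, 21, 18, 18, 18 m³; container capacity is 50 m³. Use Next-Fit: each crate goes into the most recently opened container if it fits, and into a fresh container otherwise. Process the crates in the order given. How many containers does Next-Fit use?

container 1: place 20 m³, 30 m³ left
container 1: place 16 m³, 14 m³ left
container 2: place 20 m³, 30 m³ left
container 2: place 20 m³, 10 m³ left
container 3: place 21 m³, 29 m³ left
container 3: place 20 m³, 9 m³ left
container 4: place 18 m³, 32 m³ left
container 4: place 20 m³, 12 m³ left
container 5: place 21 m³, 29 m³ left
container 5: place 17 m³, 12 m³ left
container 6: place 21 m³, 29 m³ left
container 6: place 18 m³, 11 m³ left
container 7: place 16 m³, 34 m³ left
container 7: place 18 m³, 16 m³ left
container 8: place 21 m³, 29 m³ left
container 8: place 18 m³, 11 m³ left
container 9: place 18 m³, 32 m³ left
container 9: place 18 m³, 14 m³ left

9 containers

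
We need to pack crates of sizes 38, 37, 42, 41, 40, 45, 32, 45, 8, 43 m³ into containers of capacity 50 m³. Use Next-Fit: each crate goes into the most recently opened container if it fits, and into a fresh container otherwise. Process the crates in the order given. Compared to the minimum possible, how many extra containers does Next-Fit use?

1

Next-Fit: [38] [37] [42] [41] [40] [45] [32] [45] [8] [43] → 10 containers.
9 crates exceed 25 m³ (half the capacity), and no two of those can share a container, so at least 9 containers are needed.
An optimal packing achieves that bound: [45] [45] [43] [42,8] [41] [40] [38] [37] [32] → 9 containers.
Excess: 10 − 9 = 1.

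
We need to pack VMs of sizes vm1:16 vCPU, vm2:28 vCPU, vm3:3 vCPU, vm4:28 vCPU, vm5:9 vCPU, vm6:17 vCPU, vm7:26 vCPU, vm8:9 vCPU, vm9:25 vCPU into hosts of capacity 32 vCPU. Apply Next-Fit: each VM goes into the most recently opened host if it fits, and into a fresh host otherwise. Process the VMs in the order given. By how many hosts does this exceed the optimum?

1

Next-Fit: [16] [28,3] [28] [9,17] [26] [9] [25] → 7 hosts.
Total size 161 vCPU; any packing needs at least ⌈161/32⌉ = 6 hosts.
An optimal packing achieves that bound: [28,3] [28] [26] [25] [17,9] [16,9] → 6 hosts.
Excess: 7 − 6 = 1.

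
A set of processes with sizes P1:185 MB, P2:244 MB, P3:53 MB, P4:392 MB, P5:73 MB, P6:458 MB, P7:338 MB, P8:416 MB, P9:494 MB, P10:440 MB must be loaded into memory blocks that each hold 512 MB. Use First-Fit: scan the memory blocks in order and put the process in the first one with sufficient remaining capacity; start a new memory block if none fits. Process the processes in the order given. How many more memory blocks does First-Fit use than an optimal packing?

0

First-Fit: [185,244,53] [392,73] [458] [338] [416] [494] [440] → 7 memory blocks.
Total size 3093 MB; any packing needs at least ⌈3093/512⌉ = 7 memory blocks.
So 7 is already optimal.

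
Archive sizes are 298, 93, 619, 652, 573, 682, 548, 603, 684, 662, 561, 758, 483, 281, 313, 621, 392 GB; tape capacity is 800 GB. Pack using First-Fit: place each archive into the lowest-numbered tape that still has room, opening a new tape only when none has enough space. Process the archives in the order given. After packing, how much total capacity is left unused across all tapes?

2377

Put 298 GB in tape 1; 502 GB remain.
Put 93 GB in tape 1; 409 GB remain.
Put 619 GB in tape 2; 181 GB remain.
Put 652 GB in tape 3; 148 GB remain.
Put 573 GB in tape 4; 227 GB remain.
Put 682 GB in tape 5; 118 GB remain.
Put 548 GB in tape 6; 252 GB remain.
Put 603 GB in tape 7; 197 GB remain.
Put 684 GB in tape 8; 116 GB remain.
Put 662 GB in tape 9; 138 GB remain.
Put 561 GB in tape 10; 239 GB remain.
Put 758 GB in tape 11; 42 GB remain.
Put 483 GB in tape 12; 317 GB remain.
Put 281 GB in tape 1; 128 GB remain.
Put 313 GB in tape 12; 4 GB remain.
Put 621 GB in tape 13; 179 GB remain.
Put 392 GB in tape 14; 408 GB remain.
14 tapes × 800 GB = 11200 GB; used 8823 GB; unused 2377 GB.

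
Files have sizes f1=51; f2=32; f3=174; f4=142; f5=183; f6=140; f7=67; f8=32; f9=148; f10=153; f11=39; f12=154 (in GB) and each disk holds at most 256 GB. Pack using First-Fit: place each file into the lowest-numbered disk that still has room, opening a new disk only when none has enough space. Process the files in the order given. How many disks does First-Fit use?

7 disks

f1 (51 GB) → disk 1 (remaining 205 GB)
f2 (32 GB) → disk 1 (remaining 173 GB)
f3 (174 GB) → disk 2 (remaining 82 GB)
f4 (142 GB) → disk 1 (remaining 31 GB)
f5 (183 GB) → disk 3 (remaining 73 GB)
f6 (140 GB) → disk 4 (remaining 116 GB)
f7 (67 GB) → disk 2 (remaining 15 GB)
f8 (32 GB) → disk 3 (remaining 41 GB)
f9 (148 GB) → disk 5 (remaining 108 GB)
f10 (153 GB) → disk 6 (remaining 103 GB)
f11 (39 GB) → disk 3 (remaining 2 GB)
f12 (154 GB) → disk 7 (remaining 102 GB)
Final disks: [51,32,142] [174,67] [183,32,39] [140] [148] [153] [154].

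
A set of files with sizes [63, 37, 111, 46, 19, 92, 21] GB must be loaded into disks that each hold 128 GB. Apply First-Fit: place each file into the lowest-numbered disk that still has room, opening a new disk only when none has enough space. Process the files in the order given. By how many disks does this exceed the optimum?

0

First-Fit: [63,37,19] [111] [46,21] [92] → 4 disks.
Total size 389 GB; any packing needs at least ⌈389/128⌉ = 4 disks.
So 4 is already optimal.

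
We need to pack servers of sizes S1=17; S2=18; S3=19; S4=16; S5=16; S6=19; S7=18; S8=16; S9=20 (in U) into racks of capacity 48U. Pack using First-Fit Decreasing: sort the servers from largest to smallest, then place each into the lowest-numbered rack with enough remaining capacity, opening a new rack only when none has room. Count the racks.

4 racks

Sorted descending: 20, 19, 19, 18, 18, 17, 16, 16, 16.
20U → rack 1 (remaining 28U)
19U → rack 1 (remaining 9U)
19U → rack 2 (remaining 29U)
18U → rack 2 (remaining 11U)
18U → rack 3 (remaining 30U)
17U → rack 3 (remaining 13U)
16U → rack 4 (remaining 32U)
16U → rack 4 (remaining 16U)
16U → rack 4 (remaining 0U)
Final racks: [20,19] [19,18] [18,17] [16,16,16].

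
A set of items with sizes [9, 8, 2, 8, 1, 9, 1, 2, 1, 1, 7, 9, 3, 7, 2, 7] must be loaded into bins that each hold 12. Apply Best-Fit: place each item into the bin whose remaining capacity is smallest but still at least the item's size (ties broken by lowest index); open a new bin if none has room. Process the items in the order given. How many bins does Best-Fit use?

Put 9 in bin 1; 3 remain.
Put 8 in bin 2; 4 remain.
Put 2 in bin 1; 1 remain.
Put 8 in bin 3; 4 remain.
Put 1 in bin 1; 0 remain.
Put 9 in bin 4; 3 remain.
Put 1 in bin 4; 2 remain.
Put 2 in bin 4; 0 remain.
Put 1 in bin 2; 3 remain.
Put 1 in bin 2; 2 remain.
Put 7 in bin 5; 5 remain.
Put 9 in bin 6; 3 remain.
Put 3 in bin 6; 0 remain.
Put 7 in bin 7; 5 remain.
Put 2 in bin 2; 0 remain.
Put 7 in bin 8; 5 remain.

8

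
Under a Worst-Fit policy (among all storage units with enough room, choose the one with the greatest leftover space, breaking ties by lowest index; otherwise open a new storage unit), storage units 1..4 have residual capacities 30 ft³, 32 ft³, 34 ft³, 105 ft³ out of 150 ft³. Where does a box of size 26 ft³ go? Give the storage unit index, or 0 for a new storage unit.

Storage units with room: storage unit 1 (30 ft³), storage unit 2 (32 ft³), storage unit 3 (34 ft³), storage unit 4 (105 ft³).
Most room is storage unit 4 with 105 ft³ free.

4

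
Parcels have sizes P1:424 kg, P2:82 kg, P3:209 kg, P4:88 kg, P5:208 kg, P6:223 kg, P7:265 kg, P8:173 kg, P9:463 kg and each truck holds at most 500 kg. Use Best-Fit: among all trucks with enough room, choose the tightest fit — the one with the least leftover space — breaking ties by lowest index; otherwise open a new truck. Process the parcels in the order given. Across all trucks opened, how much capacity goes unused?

365

Put P1 (424 kg) in truck 1; 76 kg remain.
Put P2 (82 kg) in truck 2; 418 kg remain.
Put P3 (209 kg) in truck 2; 209 kg remain.
Put P4 (88 kg) in truck 2; 121 kg remain.
Put P5 (208 kg) in truck 3; 292 kg remain.
Put P6 (223 kg) in truck 3; 69 kg remain.
Put P7 (265 kg) in truck 4; 235 kg remain.
Put P8 (173 kg) in truck 4; 62 kg remain.
Put P9 (463 kg) in truck 5; 37 kg remain.
5 trucks × 500 kg = 2500 kg; used 2135 kg; unused 365 kg.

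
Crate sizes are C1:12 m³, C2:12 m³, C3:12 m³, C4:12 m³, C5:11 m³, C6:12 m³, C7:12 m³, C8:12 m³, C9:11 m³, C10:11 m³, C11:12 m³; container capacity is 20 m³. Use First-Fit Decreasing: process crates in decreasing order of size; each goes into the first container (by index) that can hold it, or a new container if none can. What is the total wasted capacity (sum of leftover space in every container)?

Sorted descending: 12, 12, 12, 12, 12, 12, 12, 12, 11, 11, 11.
Put 12 m³ in container 1; 8 m³ remain.
Put 12 m³ in container 2; 8 m³ remain.
Put 12 m³ in container 3; 8 m³ remain.
Put 12 m³ in container 4; 8 m³ remain.
Put 12 m³ in container 5; 8 m³ remain.
Put 12 m³ in container 6; 8 m³ remain.
Put 12 m³ in container 7; 8 m³ remain.
Put 12 m³ in container 8; 8 m³ remain.
Put 11 m³ in container 9; 9 m³ remain.
Put 11 m³ in container 10; 9 m³ remain.
Put 11 m³ in container 11; 9 m³ remain.
11 containers × 20 m³ = 220 m³; used 129 m³; unused 91 m³.

91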